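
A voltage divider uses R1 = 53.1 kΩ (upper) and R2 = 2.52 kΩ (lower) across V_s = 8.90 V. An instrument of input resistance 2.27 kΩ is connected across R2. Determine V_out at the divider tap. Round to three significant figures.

First combine the lower leg with the load: R2 ‖ R_L = 1.194 kΩ.
Then V_out = V_s · R2'/(R1 + R2') = 8.90 × 1.194/54.29 = 0.1958 V.

V_out ≈ 0.196 V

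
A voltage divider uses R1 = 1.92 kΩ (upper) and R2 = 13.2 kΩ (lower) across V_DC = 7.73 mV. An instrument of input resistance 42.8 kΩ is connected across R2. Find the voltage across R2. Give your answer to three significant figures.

V_out ≈ 6.49 mV

The load sits in parallel with R2, giving an effective lower resistance R2' = R2·R_L/(R2+R_L) = 10.09 kΩ.
Voltage divider with the loaded lower leg: V_out = 7.73 × 10.09/(1.92 + 10.09) = 7.73 × 0.8401 = 6.494 mV.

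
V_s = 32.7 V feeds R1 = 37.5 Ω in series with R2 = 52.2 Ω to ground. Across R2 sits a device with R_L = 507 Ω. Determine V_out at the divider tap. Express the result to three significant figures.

First combine the lower leg with the load: R2 ‖ R_L = 47.33 Ω.
Voltage divider with the loaded lower leg: V_out = 32.7 × 47.33/(37.5 + 47.33) = 32.7 × 0.5579 = 18.24 V.
(Unloaded it would be 19.0 V; the load pulls it down.)

V_out ≈ 18.2 V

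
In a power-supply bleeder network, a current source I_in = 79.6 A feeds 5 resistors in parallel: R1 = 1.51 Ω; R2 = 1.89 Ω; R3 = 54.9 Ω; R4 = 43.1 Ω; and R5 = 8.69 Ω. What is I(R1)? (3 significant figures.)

I ≈ 39.1 A

ΣG = 1/1.51 + 1/1.89 + 1/54.9 + 1/43.1 + 1/8.69 = 1.348.
R1 takes the fraction G_k/ΣG = 0.6623/1.348 = 0.4913, so I = 79.6 × 0.4913 = 39.11 A.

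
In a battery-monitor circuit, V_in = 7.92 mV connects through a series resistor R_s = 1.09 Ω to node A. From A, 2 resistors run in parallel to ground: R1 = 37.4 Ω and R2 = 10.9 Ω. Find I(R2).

I ≈ 0.644 mA

Combine the parallel branches: R_p = (1/37.4 + 1/10.9)⁻¹ = 8.440 Ω.
Node voltage V_A = V_in · R_p/(R_s + R_p) = 7.92 × 0.8856 = 7.014 mV.
I(R2) = V_A / R2 = 7.014/10.9 = 0.6435 mA.
(Equivalently: I_total = 0.8310 mA, then current-divider fraction G_k/ΣG = 0.7743.)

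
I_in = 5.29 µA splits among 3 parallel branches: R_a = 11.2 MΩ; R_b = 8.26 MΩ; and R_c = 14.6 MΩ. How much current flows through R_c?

I ≈ 1.30 µA

Total conductance ΣG = 1/11.2 + 1/8.26 + 1/14.6 = 0.2788 (units of 1/MΩ).
Current divider: I(R_c) = I_in · G_k/ΣG = 5.29 × (0.06849/0.2788) = 5.29 × 0.2456 = 1.299 µA.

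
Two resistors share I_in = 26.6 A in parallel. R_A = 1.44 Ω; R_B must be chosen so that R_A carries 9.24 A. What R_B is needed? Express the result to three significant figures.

R_B ≈ 0.766 Ω

Two-branch current divider: I_A = I_in · R_B/(R_A + R_B).
With f = 0.3474, R_B = R_A · f/(1−f) = 1.44 × 0.5323 = 0.7665 Ω.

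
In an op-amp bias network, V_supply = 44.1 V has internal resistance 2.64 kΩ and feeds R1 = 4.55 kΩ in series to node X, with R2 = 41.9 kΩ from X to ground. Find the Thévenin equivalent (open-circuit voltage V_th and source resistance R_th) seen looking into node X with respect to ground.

R1' = 2.64 + 4.55 = 7.190 kΩ (source resistance + R1).
Open-circuit (no load on X): V_th = V_supply · R2/(R1' + R2) = 44.1 × 41.9/(7.190 + 41.9) = 37.64 V.
With V_supply suppressed (replaced by a short), R_th = R1' ‖ R2 = (7.190 × 41.9)/(7.190 + 41.9) = 6.137 kΩ.

V_th ≈ 37.6 V, R_th ≈ 6.14 kΩ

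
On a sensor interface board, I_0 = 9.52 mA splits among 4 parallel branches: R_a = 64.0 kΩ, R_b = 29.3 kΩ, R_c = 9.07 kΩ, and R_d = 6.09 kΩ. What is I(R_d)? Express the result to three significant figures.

ΣG = 1/64.0 + 1/29.3 + 1/9.07 + 1/6.09 = 0.3242.
R_d takes the fraction G_k/ΣG = 0.1642/0.3242 = 0.5065, so I = 9.52 × 0.5065 = 4.822 mA.

I ≈ 4.82 mA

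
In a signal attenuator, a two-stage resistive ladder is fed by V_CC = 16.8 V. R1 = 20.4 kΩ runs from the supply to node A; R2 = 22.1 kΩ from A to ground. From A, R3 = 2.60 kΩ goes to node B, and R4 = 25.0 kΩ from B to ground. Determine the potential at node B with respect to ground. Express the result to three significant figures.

V_B ≈ 5.72 V

Node A sees R2 in parallel with the series input of stage 2, R3 + R4 = 27.60 kΩ.
Effective lower resistance at A: R2 ‖ 27.60 = 12.27 kΩ.
So V_A = 16.8 × 0.3756 = 6.311 V.
Stage 2 is unloaded, so V_B = V_A · R4/(R3+R4) = 6.311 × 25.0/27.60 = 5.716 V.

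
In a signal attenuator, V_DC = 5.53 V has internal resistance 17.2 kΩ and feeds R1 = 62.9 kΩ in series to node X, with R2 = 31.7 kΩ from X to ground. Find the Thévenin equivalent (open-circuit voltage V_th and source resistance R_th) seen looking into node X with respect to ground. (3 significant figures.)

R1' = 17.2 + 62.9 = 80.10 kΩ (source resistance + R1).
V_th is the unloaded tap voltage: V_DC · R2/(R1'+R2) = 5.53 × 0.2835 = 1.568 V.
With V_DC suppressed (replaced by a short), R_th = R1' ‖ R2 = (80.10 × 31.7)/(80.10 + 31.7) = 22.71 kΩ.

V_th ≈ 1.57 V, R_th ≈ 22.7 kΩ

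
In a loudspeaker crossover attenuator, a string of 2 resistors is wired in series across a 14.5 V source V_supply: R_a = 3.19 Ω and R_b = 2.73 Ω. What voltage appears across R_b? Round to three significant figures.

Total series resistance ΣR = 3.19 + 2.73 = 5.920 Ω.
Voltage divider: V = V_supply · (2.730 / 5.920) = 14.5 × 0.4611 = 6.687 V.

V ≈ 6.69 V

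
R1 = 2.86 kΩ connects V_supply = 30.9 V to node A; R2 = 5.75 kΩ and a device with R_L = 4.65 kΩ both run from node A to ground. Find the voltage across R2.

V_out ≈ 14.6 V

R2 ‖ R_L = (5.75 × 4.65)/(5.75 + 4.65) = 2.571 kΩ.
Voltage divider with the loaded lower leg: V_out = 30.9 × 2.571/(2.86 + 2.571) = 30.9 × 0.4734 = 14.63 V.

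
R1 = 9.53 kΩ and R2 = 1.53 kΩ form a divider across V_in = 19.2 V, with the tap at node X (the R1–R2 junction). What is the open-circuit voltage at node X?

Open-circuit (no load on X): V_th = V_in · R2/(R1 + R2) = 19.2 × 1.53/(9.530 + 1.53) = 2.656 V.

V_th ≈ 2.66 V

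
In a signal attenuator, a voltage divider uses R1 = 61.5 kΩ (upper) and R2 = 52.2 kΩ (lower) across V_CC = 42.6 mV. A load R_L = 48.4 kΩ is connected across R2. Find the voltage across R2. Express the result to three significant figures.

First combine the lower leg with the load: R2 ‖ R_L = 25.11 kΩ.
Now apply the divider: V_out = 42.6 × 0.2900 = 12.35 mV.
(Unloaded it would be 19.6 mV; the load pulls it down.)

V_out ≈ 12.4 mV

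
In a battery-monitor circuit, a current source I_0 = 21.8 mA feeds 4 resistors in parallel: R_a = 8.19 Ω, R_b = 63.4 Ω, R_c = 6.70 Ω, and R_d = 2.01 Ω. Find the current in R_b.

ΣG = 1/8.19 + 1/63.4 + 1/6.70 + 1/2.01 = 0.7846.
By the current-divider rule, I = I_0 · G_k/ΣG = 21.8 × 0.02010 = 0.4382 mA.

I ≈ 0.438 mA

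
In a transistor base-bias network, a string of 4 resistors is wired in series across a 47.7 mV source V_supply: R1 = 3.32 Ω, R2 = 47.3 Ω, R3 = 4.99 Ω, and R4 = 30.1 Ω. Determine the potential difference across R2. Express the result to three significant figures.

ΣR = 3.32 + 47.3 + 4.99 + 30.1 = 85.71 Ω.
By the voltage-divider rule, V = 47.7 × 47.30/85.71 = 26.32 mV.

V ≈ 26.3 mV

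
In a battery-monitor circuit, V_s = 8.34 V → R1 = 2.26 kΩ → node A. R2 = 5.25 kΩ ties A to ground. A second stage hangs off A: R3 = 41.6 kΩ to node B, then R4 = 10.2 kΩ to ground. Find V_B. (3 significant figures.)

Node A sees R2 in parallel with the series input of stage 2, R3 + R4 = 51.80 kΩ.
Effective lower resistance at A: R2 ‖ 51.80 = 4.767 kΩ.
V_A = 8.34 × 4.767/(2.26 + 4.767) = 5.658 V.
V_B = V_A × 0.1969 = 1.114 V.

V_B ≈ 1.11 V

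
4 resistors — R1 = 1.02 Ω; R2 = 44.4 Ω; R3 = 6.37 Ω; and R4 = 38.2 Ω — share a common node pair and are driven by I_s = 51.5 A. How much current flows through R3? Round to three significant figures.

I ≈ 6.82 A

Conductances: ΣG = 1/1.02 + 1/44.4 + 1/6.37 + 1/38.2 = 1.186 (1/Ω).
Current divider: I(R3) = I_s · G_k/ΣG = 51.5 × (0.1570/1.186) = 51.5 × 0.1324 = 6.816 A.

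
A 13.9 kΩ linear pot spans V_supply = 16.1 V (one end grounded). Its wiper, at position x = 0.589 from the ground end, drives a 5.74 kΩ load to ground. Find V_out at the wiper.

V_out ≈ 5.98 V

Split the track: R_lower = x·R_p = 8.187 kΩ, R_upper = (1−x)·R_p = 5.713 kΩ.
(x·R_p) ‖ R_L = 3.374 kΩ.
Then V_out = V_supply · 3.374/(5.713 + 3.374) = 5.978 V.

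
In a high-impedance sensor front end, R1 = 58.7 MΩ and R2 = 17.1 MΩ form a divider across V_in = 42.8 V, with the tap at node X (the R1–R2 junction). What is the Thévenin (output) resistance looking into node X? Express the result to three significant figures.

R_th ≈ 13.2 MΩ

Looking into X with the source shorted: R_th = R1·R2/(R1+R2) = 58.70 × 17.1/75.80 = 13.24 MΩ.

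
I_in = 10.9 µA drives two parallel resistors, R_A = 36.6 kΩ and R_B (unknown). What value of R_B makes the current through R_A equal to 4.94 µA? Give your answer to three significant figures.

R_B ≈ 30.3 kΩ

In a two-way split, I_A/I_in = R_B/(R_A + R_B).
With f = 0.4532, R_B = R_A · f/(1−f) = 36.6 × 0.8289 = 30.34 kΩ.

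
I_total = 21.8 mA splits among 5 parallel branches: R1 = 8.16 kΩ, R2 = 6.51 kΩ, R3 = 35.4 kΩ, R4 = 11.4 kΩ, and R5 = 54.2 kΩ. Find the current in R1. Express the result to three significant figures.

I ≈ 6.51 mA

Conductances: ΣG = 1/8.16 + 1/6.51 + 1/35.4 + 1/11.4 + 1/54.2 = 0.4106 (1/kΩ).
By the current-divider rule, I = I_total · G_k/ΣG = 21.8 × 0.2985 = 6.507 mA.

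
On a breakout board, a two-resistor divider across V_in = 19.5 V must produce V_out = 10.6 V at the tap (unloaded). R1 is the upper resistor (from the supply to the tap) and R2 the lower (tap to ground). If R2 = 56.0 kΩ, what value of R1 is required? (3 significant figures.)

Required fraction k = V_out/V_in = 0.5436.
Rearranging, R1 = R2·(1−k)/k = 56.0 × 0.8396 = 47.02 kΩ.

R1 ≈ 47.0 kΩ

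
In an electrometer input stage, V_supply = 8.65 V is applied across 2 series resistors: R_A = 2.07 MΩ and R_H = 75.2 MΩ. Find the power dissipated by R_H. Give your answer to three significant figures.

P ≈ 0.942 µW

Series current I = V_supply/ΣR = 8.65/77.27 = 0.1119 µA.
V(R_H) = I·R = 8.418 V; P = V·I = 8.418 × 0.1119 = 0.9424 µW.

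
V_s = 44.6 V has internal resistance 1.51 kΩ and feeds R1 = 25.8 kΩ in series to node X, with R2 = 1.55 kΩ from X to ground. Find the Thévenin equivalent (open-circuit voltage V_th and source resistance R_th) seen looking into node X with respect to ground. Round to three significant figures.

R1' = 1.51 + 25.8 = 27.31 kΩ (source resistance + R1).
Open-circuit (no load on X): V_th = V_s · R2/(R1' + R2) = 44.6 × 1.55/(27.31 + 1.55) = 2.395 V.
Zeroing V_s shorts the top of R1' to ground, so R_th = R1' ‖ R2 = 1.467 kΩ.

V_th ≈ 2.40 V, R_th ≈ 1.47 kΩ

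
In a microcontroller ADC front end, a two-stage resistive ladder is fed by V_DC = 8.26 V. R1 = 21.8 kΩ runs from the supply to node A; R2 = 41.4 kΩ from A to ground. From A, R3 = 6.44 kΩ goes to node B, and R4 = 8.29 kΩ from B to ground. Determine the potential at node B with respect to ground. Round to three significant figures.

V_B ≈ 1.55 V

The second stage (R3 + R4 = 14.73 kΩ) loads node A in parallel with R2.
Effective lower resistance at A: R2 ‖ 14.73 = 10.86 kΩ.
V_A = 8.26 × 10.86/(21.8 + 10.86) = 2.747 V.
Stage 2 is unloaded, so V_B = V_A · R4/(R3+R4) = 2.747 × 8.29/14.73 = 1.546 V.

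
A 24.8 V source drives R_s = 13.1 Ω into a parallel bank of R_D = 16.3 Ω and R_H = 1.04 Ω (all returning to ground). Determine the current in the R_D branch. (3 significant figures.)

Combine the parallel branches: R_p = (1/16.3 + 1/1.04)⁻¹ = 0.9776 Ω.
V_A by voltage divider: V_A = 24.8 × 0.9776/(13.1 + 0.9776) = 1.722 V.
Branch current I = V_A/R_D = 1.722/16.3 = 0.1057 A.

I ≈ 0.106 A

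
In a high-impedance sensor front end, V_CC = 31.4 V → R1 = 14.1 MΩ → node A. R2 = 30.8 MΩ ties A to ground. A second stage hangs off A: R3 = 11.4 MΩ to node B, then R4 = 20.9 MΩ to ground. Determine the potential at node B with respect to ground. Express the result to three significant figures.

V_B ≈ 10.7 V

Looking into the second stage from A: R3 + R4 = 32.30 MΩ appears in parallel with R2.
R2 ‖ (R3+R4) = 15.77 MΩ.
V_A = 31.4 × 15.77/(14.1 + 15.77) = 16.58 V.
Then the unloaded second divider: V_B = V_A × R4/(R3+R4) = 16.58 × 0.6471 = 10.73 V.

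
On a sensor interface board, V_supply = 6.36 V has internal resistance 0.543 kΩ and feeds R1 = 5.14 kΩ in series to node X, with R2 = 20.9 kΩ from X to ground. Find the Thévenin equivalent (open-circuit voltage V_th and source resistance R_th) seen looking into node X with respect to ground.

R1' = 0.543 + 5.14 = 5.683 kΩ (source resistance + R1).
With X open, the divider is unloaded: V_th = 6.36 × 20.9/26.58 = 5.000 V.
Zeroing V_supply shorts the top of R1' to ground, so R_th = R1' ‖ R2 = 4.468 kΩ.

V_th ≈ 5.00 V, R_th ≈ 4.47 kΩ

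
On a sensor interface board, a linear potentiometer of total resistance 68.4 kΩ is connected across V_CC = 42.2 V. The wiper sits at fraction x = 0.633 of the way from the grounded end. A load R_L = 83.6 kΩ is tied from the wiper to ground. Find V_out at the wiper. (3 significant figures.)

V_out ≈ 22.4 V

Split the track: R_lower = x·R_p = 43.30 kΩ, R_upper = (1−x)·R_p = 25.10 kΩ.
(x·R_p) ‖ R_L = 28.52 kΩ.
Then V_out = V_CC · 28.52/(25.10 + 28.52) = 22.45 V.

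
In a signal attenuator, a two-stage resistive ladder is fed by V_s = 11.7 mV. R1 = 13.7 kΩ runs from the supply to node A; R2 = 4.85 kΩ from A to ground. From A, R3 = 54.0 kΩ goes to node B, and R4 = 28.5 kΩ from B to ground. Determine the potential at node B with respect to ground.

The second stage (R3 + R4 = 82.50 kΩ) loads node A in parallel with R2.
R2 ‖ (R3+R4) = 4.581 kΩ.
First divider: V_A = V_s · 4.581/(13.7 + 4.581) = 2.932 mV.
Stage 2 is unloaded, so V_B = V_A · R4/(R3+R4) = 2.932 × 28.5/82.50 = 1.013 mV.

V_B ≈ 1.01 mV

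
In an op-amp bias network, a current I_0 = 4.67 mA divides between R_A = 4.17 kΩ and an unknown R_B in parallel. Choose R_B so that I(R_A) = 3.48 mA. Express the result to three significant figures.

In a two-way split, I_A/I_0 = R_B/(R_A + R_B).
With f = 0.7452, R_B = R_A · f/(1−f) = 4.17 × 2.924 = 12.19 kΩ.

R_B ≈ 12.2 kΩ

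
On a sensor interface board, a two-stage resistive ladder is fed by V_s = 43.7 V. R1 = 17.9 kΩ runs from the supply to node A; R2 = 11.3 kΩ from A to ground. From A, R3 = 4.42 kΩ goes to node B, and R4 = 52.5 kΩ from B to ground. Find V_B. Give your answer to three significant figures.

The second stage (R3 + R4 = 56.92 kΩ) loads node A in parallel with R2.
R2 ‖ (R3+R4) = 9.428 kΩ.
First divider: V_A = V_s · 9.428/(17.9 + 9.428) = 15.08 V.
Then the unloaded second divider: V_B = V_A × R4/(R3+R4) = 15.08 × 0.9223 = 13.91 V.

V_B ≈ 13.9 V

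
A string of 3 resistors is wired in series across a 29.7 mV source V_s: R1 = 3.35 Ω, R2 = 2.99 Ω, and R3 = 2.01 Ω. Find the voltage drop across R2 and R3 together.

Series total: ΣR = 3.35 + 2.99 + 2.01 = 8.350 Ω.
R_{R2..R3} = 2.99 + 2.01 = 5.000 Ω.
V = V_s · R/ΣR = 29.7 × 0.5988 = 17.78 mV.

V ≈ 17.8 mV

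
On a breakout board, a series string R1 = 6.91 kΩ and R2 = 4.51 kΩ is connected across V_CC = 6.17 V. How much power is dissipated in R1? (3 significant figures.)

P ≈ 2.02 mW

ΣR = 11.42 kΩ → I = 6.17/11.42 = 0.5403 mA.
P(R1) = I²·R1 = (0.5403)² × 6.91 = 2.017 mW.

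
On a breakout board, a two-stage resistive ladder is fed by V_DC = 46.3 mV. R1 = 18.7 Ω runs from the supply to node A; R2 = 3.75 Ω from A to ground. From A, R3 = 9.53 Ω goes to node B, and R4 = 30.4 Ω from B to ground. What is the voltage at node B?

Node A sees R2 in parallel with the series input of stage 2, R3 + R4 = 39.93 Ω.
Effective lower resistance at A: R2 ‖ 39.93 = 3.428 Ω.
V_A = 46.3 × 3.428/(18.7 + 3.428) = 7.173 mV.
V_B = V_A × 0.7613 = 5.461 mV.

V_B ≈ 5.46 mV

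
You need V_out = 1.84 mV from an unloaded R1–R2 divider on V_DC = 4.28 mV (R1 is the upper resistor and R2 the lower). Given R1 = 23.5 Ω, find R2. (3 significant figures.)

R2 ≈ 17.7 Ω

Required fraction k = V_out/V_DC = 0.4299.
So R2 = R1 · V_out/(V_DC − V_out) = 23.5 × 1.84/(4.28 − 1.84) = 23.5 × 0.7541 = 17.72 Ω.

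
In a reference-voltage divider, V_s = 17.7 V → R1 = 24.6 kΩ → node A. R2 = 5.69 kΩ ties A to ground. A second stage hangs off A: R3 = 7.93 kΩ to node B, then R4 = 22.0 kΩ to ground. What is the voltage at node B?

Node A sees R2 in parallel with the series input of stage 2, R3 + R4 = 29.93 kΩ.
Effective lower resistance at A: R2 ‖ 29.93 = 4.781 kΩ.
So V_A = 17.7 × 0.1627 = 2.880 V.
V_B = V_A × 0.7350 = 2.117 V.

V_B ≈ 2.12 V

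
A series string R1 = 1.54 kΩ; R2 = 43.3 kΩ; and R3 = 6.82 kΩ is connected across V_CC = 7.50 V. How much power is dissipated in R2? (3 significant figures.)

P ≈ 0.913 mW

The common current is I = 7.50/51.66 = 0.1452 mA.
P = I²R = 0.02108 × 43.3 = 0.9126 mW.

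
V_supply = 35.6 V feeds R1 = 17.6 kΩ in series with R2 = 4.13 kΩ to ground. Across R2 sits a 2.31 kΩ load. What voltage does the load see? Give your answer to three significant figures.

V_out ≈ 2.76 V

First combine the lower leg with the load: R2 ‖ R_L = 1.481 kΩ.
Then V_out = V_supply · R2'/(R1 + R2') = 35.6 × 1.481/19.08 = 2.764 V.
(Unloaded it would be 6.77 V; the load pulls it down.)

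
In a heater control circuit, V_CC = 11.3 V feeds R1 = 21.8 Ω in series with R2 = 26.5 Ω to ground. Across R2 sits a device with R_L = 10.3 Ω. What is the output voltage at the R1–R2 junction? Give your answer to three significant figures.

First combine the lower leg with the load: R2 ‖ R_L = 7.417 Ω.
Now apply the divider: V_out = 11.3 × 0.2539 = 2.869 V.

V_out ≈ 2.87 V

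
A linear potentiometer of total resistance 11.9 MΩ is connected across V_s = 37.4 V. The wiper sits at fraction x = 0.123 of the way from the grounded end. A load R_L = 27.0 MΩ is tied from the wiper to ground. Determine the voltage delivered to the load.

The pot divides into 10.44 MΩ above the wiper and 1.464 MΩ below.
(x·R_p) ‖ R_L = 1.388 MΩ.
V_out = 37.4 × 1.388/(10.44 + 1.388) = 4.391 V.
(Unloaded: V_out = x·V_s = 4.60 V.)

V_out ≈ 4.39 V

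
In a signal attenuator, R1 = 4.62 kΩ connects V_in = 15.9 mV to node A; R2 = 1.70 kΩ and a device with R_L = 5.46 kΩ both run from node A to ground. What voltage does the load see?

V_out ≈ 3.48 mV

First combine the lower leg with the load: R2 ‖ R_L = 1.296 kΩ.
Then V_out = V_in · R2'/(R1 + R2') = 15.9 × 1.296/5.916 = 3.484 mV.
(Unloaded it would be 4.28 mV; the load pulls it down.)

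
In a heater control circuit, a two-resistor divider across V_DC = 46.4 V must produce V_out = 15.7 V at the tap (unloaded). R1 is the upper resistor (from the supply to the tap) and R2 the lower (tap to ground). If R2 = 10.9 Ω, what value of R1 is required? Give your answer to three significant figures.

R1 ≈ 21.3 Ω

V_out/V_DC = R2/(R1+R2) = 0.3384.
Rearranging, R1 = R2·(1−k)/k = 10.9 × 1.955 = 21.31 Ω.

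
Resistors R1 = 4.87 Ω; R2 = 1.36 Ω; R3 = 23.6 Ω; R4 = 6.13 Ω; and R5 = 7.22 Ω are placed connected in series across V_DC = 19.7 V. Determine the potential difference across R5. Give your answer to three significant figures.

V ≈ 3.29 V

Series total: ΣR = 4.87 + 1.36 + 23.6 + 6.13 + 7.22 = 43.18 Ω.
Voltage divider: V = V_DC · (7.220 / 43.18) = 19.7 × 0.1672 = 3.294 V.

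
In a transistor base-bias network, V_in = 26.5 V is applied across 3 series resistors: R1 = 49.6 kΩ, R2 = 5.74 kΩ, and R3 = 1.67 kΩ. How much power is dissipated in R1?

P ≈ 10.7 mW

Series current I = V_in/ΣR = 26.5/57.01 = 0.4648 mA.
P = I²R = 0.2161 × 49.6 = 10.72 mW.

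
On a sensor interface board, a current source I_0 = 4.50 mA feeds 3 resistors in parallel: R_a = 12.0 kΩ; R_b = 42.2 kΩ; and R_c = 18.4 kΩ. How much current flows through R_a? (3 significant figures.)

I ≈ 2.32 mA

Total conductance ΣG = 1/12.0 + 1/42.2 + 1/18.4 = 0.1614 (units of 1/kΩ).
By the current-divider rule, I = I_0 · G_k/ΣG = 4.50 × 0.5164 = 2.324 mA.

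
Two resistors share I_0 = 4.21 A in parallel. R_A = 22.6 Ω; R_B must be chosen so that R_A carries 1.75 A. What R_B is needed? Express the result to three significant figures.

R_B ≈ 16.1 Ω

Two-branch current divider: I_A = I_0 · R_B/(R_A + R_B).
1.75/4.21 = R_B/(R_A + R_B) → R_B = R_A · (0.4157)/(1 − 0.4157) = 22.6 × 0.7114 = 16.08 Ω.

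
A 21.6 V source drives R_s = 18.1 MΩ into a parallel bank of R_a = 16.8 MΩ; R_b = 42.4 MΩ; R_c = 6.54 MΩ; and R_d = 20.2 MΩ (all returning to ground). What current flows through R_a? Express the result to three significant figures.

Combine the parallel branches: R_p = (1/16.8 + 1/42.4 + 1/6.54 + 1/20.2)⁻¹ = 3.502 MΩ.
V_A by voltage divider: V_A = 21.6 × 3.502/(18.1 + 3.502) = 3.502 V.
Branch current I = V_A/R_a = 3.502/16.8 = 0.2085 µA.

I ≈ 0.208 µA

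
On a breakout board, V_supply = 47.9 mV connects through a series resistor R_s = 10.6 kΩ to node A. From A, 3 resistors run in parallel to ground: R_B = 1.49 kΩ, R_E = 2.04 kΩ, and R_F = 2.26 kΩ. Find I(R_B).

I ≈ 1.79 µA

Combine the parallel branches: R_p = (1/1.49 + 1/2.04 + 1/2.26)⁻¹ = 0.6235 kΩ.
V_A = 47.9 × 0.6235/11.22 = 2.661 mV.
I(R_B) = V_A / R_B = 2.661/1.49 = 1.786 µA.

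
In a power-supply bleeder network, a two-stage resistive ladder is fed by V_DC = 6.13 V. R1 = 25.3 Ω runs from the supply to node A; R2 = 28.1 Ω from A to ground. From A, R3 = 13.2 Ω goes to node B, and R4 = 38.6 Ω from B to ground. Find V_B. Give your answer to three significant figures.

V_B ≈ 1.91 V

The second stage (R3 + R4 = 51.80 Ω) loads node A in parallel with R2.
R2 ‖ (R3+R4) = 18.22 Ω.
V_A = 6.13 × 18.22/(25.3 + 18.22) = 2.566 V.
Stage 2 is unloaded, so V_B = V_A · R4/(R3+R4) = 2.566 × 38.6/51.80 = 1.912 V.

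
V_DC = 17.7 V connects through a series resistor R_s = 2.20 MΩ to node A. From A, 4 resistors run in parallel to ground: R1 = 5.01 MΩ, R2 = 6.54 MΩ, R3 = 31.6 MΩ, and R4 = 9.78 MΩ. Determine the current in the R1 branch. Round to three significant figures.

I ≈ 1.71 µA

Combine the parallel branches: R_p = (1/5.01 + 1/6.54 + 1/31.6 + 1/9.78)⁻¹ = 2.056 MΩ.
V_A = 17.7 × 2.056/4.256 = 8.550 V.
Branch current I = V_A/R1 = 8.550/5.01 = 1.707 µA.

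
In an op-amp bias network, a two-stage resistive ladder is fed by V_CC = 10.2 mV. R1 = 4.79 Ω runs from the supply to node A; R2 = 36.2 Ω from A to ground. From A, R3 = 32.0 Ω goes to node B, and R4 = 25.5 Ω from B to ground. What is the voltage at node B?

Looking into the second stage from A: R3 + R4 = 57.50 Ω appears in parallel with R2.
R2 ‖ (R3+R4) = 22.21 Ω.
So V_A = 10.2 × 0.8226 = 8.391 mV.
V_B = V_A × 0.4435 = 3.721 mV.

V_B ≈ 3.72 mV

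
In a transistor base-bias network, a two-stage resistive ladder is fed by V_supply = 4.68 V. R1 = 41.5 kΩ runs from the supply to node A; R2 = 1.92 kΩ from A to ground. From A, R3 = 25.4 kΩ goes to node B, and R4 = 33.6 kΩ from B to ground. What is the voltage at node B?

V_B ≈ 0.114 V

Looking into the second stage from A: R3 + R4 = 59.00 kΩ appears in parallel with R2.
R2 ‖ (R3+R4) = 1.859 kΩ.
So V_A = 4.68 × 0.04289 = 0.2007 V.
Then the unloaded second divider: V_B = V_A × R4/(R3+R4) = 0.2007 × 0.5695 = 0.1143 V.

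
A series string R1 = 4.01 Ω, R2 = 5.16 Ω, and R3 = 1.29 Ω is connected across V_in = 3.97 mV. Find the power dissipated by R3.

The common current is I = 3.97/10.46 = 0.3795 mA.
P = I²R = 0.1441 × 1.29 = 0.1858 µW.

P ≈ 0.186 µW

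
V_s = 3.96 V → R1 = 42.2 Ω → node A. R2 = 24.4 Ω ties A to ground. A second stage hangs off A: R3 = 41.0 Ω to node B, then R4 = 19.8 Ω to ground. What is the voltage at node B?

V_B ≈ 0.377 V

Looking into the second stage from A: R3 + R4 = 60.80 Ω appears in parallel with R2.
R2 ‖ (R3+R4) = 17.41 Ω.
First divider: V_A = V_s · 17.41/(42.2 + 17.41) = 1.157 V.
V_B = V_A × 0.3257 = 0.3767 V.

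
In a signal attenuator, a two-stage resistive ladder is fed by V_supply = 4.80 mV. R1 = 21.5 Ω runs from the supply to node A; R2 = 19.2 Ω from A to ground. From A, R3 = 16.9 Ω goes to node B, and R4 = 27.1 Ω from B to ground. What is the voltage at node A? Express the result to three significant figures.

V_A ≈ 1.84 mV

Node A sees R2 in parallel with the series input of stage 2, R3 + R4 = 44.00 Ω.
Effective lower resistance at A: R2 ‖ 44.00 = 13.37 Ω.
First divider: V_A = V_supply · 13.37/(21.5 + 13.37) = 1.840 mV.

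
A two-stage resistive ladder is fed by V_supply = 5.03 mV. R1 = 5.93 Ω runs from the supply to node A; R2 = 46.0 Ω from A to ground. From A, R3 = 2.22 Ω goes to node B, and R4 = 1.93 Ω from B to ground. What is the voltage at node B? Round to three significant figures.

The second stage (R3 + R4 = 4.150 Ω) loads node A in parallel with R2.
Effective lower resistance at A: R2 ‖ 4.150 = 3.807 Ω.
So V_A = 5.03 × 0.3910 = 1.967 mV.
Stage 2 is unloaded, so V_B = V_A · R4/(R3+R4) = 1.967 × 1.93/4.150 = 0.9145 mV.

V_B ≈ 0.915 mV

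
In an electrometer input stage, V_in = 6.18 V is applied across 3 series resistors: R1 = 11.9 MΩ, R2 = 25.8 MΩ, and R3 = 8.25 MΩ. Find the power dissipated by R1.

The common current is I = 6.18/45.95 = 0.1345 µA.
V(R1) = I·R = 1.600 V; P = V·I = 1.600 × 0.1345 = 0.2153 µW.

P ≈ 0.215 µW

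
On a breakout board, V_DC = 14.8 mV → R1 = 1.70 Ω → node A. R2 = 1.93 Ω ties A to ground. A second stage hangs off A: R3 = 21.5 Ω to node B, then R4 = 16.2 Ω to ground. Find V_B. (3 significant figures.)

The second stage (R3 + R4 = 37.70 Ω) loads node A in parallel with R2.
R2 ‖ (R3+R4) = 1.836 Ω.
First divider: V_A = V_DC · 1.836/(1.70 + 1.836) = 7.685 mV.
Then the unloaded second divider: V_B = V_A × R4/(R3+R4) = 7.685 × 0.4297 = 3.302 mV.

V_B ≈ 3.30 mV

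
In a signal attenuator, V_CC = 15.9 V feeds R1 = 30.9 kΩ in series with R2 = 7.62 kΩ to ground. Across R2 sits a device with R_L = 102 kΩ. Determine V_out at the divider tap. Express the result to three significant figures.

V_out ≈ 2.97 V

The load sits in parallel with R2, giving an effective lower resistance R2' = R2·R_L/(R2+R_L) = 7.090 kΩ.
Voltage divider with the loaded lower leg: V_out = 15.9 × 7.090/(30.9 + 7.090) = 15.9 × 0.1866 = 2.967 V.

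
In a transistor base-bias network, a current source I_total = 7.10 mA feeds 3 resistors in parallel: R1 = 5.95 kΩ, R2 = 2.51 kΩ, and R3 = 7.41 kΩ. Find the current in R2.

I ≈ 4.03 mA

ΣG = 1/5.95 + 1/2.51 + 1/7.41 = 0.7014.
Current divider: I(R2) = I_total · G_k/ΣG = 7.10 × (0.3984/0.7014) = 7.10 × 0.5680 = 4.033 mA.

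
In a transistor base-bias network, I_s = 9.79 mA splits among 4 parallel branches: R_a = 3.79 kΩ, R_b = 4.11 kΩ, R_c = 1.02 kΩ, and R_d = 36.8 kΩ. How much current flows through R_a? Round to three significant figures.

ΣG = 1/3.79 + 1/4.11 + 1/1.02 + 1/36.8 = 1.515.
By the current-divider rule, I = I_s · G_k/ΣG = 9.79 × 0.1742 = 1.705 mA.

I ≈ 1.71 mA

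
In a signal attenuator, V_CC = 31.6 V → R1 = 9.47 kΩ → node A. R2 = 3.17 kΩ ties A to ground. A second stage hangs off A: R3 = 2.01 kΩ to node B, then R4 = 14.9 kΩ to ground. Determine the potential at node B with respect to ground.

V_B ≈ 6.12 V

The second stage (R3 + R4 = 16.91 kΩ) loads node A in parallel with R2.
R2 ‖ (R3+R4) = 2.670 kΩ.
So V_A = 31.6 × 0.2199 = 6.949 V.
Then the unloaded second divider: V_B = V_A × R4/(R3+R4) = 6.949 × 0.8811 = 6.123 V.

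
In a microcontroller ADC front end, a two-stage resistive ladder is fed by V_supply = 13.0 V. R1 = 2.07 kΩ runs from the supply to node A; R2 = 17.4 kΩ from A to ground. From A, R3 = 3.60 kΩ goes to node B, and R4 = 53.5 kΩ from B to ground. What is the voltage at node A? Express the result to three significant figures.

Looking into the second stage from A: R3 + R4 = 57.10 kΩ appears in parallel with R2.
Effective lower resistance at A: R2 ‖ 57.10 = 13.34 kΩ.
V_A = 13.0 × 13.34/(2.07 + 13.34) = 11.25 V.

V_A ≈ 11.3 V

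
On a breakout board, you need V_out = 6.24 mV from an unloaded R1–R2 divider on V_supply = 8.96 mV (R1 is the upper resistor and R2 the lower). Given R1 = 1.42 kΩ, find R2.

Required fraction k = V_out/V_supply = 0.6964.
R2 = R1 · 0.6964/(1 − 0.6964) = 3.258 kΩ.

R2 ≈ 3.26 kΩ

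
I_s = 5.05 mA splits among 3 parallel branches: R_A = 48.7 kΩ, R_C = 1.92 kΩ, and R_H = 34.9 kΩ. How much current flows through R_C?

I ≈ 4.61 mA

Conductances: ΣG = 1/48.7 + 1/1.92 + 1/34.9 = 0.5700 (1/kΩ).
Current divider: I(R_C) = I_s · G_k/ΣG = 5.05 × (0.5208/0.5700) = 5.05 × 0.9137 = 4.614 mA.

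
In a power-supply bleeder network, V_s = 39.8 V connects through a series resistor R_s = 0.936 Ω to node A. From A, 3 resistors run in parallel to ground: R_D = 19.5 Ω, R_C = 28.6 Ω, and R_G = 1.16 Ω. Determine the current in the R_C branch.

Equivalent of the parallel group: R_p = 1.055 Ω.
V_A = 39.8 × 1.055/1.991 = 21.08 V.
Branch current I = V_A/R_C = 21.08/28.6 = 0.7372 A.

I ≈ 0.737 A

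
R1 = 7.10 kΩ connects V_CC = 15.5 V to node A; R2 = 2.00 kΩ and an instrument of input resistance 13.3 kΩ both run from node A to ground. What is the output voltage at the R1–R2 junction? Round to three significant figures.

First combine the lower leg with the load: R2 ‖ R_L = 1.739 kΩ.
Then V_out = V_CC · R2'/(R1 + R2') = 15.5 × 1.739/8.839 = 3.049 V.

V_out ≈ 3.05 V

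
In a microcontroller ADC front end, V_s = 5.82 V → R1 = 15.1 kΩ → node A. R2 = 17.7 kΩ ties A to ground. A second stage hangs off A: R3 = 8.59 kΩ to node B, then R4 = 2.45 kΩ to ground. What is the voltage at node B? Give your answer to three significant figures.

The second stage (R3 + R4 = 11.04 kΩ) loads node A in parallel with R2.
Effective lower resistance at A: R2 ‖ 11.04 = 6.799 kΩ.
V_A = 5.82 × 6.799/(15.1 + 6.799) = 1.807 V.
V_B = V_A × 0.2219 = 0.4010 V.

V_B ≈ 0.401 V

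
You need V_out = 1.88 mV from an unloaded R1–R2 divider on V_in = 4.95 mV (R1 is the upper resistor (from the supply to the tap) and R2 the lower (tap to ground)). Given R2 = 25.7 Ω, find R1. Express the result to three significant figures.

R1 ≈ 42.0 Ω

Required fraction k = V_out/V_in = 0.3798.
Rearranging, R1 = R2·(1−k)/k = 25.7 × 1.633 = 41.97 Ω.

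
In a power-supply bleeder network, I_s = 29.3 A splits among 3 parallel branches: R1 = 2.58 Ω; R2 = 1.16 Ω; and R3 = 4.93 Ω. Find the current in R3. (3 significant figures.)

I ≈ 4.09 A

Total conductance ΣG = 1/2.58 + 1/1.16 + 1/4.93 = 1.453 (units of 1/Ω).
R3 takes the fraction G_k/ΣG = 0.2028/1.453 = 0.1396, so I = 29.3 × 0.1396 = 4.092 A.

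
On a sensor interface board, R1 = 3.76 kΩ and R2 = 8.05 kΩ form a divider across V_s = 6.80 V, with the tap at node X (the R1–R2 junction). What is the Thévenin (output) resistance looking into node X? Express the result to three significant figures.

Zeroing V_s shorts the top of R1 to ground, so R_th = R1 ‖ R2 = 2.563 kΩ.

R_th ≈ 2.56 kΩ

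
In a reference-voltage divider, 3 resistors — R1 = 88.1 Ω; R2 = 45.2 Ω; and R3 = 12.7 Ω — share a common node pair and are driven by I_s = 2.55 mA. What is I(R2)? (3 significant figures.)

I ≈ 0.503 mA

Total conductance ΣG = 1/88.1 + 1/45.2 + 1/12.7 = 0.1122 (units of 1/Ω).
By the current-divider rule, I = I_s · G_k/ΣG = 2.55 × 0.1972 = 0.5027 mA.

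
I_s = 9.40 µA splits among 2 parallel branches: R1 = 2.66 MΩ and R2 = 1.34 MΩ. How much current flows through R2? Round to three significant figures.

Two-branch current divider: I_k = I_s · R_other/(R_1 + R_2).
So I = 9.40 × 2.66/4.000 = 6.251 µA.

I ≈ 6.25 µA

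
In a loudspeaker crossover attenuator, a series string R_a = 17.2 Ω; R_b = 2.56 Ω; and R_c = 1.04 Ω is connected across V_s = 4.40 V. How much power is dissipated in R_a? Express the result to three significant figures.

P ≈ 0.770 W

ΣR = 20.80 Ω → I = 4.40/20.80 = 0.2115 A.
P = I²R = 0.04475 × 17.2 = 0.7697 W.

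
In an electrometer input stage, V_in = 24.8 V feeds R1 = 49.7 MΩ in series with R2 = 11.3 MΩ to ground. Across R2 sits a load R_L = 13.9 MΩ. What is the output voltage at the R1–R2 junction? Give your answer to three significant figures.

V_out ≈ 2.76 V

The load sits in parallel with R2, giving an effective lower resistance R2' = R2·R_L/(R2+R_L) = 6.233 MΩ.
Now apply the divider: V_out = 24.8 × 0.1114 = 2.764 V.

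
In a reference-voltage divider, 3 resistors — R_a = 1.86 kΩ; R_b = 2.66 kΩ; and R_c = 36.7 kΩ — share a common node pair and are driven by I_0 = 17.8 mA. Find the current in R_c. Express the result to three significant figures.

I ≈ 0.516 mA

ΣG = 1/1.86 + 1/2.66 + 1/36.7 = 0.9408.
R_c takes the fraction G_k/ΣG = 0.02725/0.9408 = 0.02896, so I = 17.8 × 0.02896 = 0.5155 mA.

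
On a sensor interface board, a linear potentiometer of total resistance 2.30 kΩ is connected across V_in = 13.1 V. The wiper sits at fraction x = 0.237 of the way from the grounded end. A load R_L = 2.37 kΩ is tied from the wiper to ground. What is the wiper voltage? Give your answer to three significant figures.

V_out ≈ 2.64 V

The pot divides into 1.755 kΩ above the wiper and 0.5451 kΩ below.
R_L loads the lower segment: effective lower R = 0.4432 kΩ.
Loaded-divider output: V_out = 13.1 × 0.2016 = 2.641 V.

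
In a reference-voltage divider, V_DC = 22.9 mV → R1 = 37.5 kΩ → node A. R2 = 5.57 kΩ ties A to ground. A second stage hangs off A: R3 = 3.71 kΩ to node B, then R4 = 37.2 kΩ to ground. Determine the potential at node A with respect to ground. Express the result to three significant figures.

Node A sees R2 in parallel with the series input of stage 2, R3 + R4 = 40.91 kΩ.
R2 ‖ (R3+R4) = 4.903 kΩ.
So V_A = 22.9 × 0.1156 = 2.648 mV.

V_A ≈ 2.65 mV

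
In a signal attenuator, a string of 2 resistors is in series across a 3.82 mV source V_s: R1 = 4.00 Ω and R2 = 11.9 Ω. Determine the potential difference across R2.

Series total: ΣR = 4.00 + 11.9 = 15.90 Ω.
By the voltage-divider rule, V = 3.82 × 11.90/15.90 = 2.859 mV.

V ≈ 2.86 mV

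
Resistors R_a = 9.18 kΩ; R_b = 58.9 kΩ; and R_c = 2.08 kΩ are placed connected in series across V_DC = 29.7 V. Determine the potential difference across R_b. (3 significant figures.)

V ≈ 24.9 V

ΣR = 9.18 + 58.9 + 2.08 = 70.16 kΩ.
V = V_DC · R/ΣR = 29.7 × 0.8395 = 24.93 V.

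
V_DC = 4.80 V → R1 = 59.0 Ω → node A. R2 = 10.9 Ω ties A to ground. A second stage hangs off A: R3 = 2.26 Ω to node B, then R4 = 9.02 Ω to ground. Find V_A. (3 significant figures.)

V_A ≈ 0.412 V

Looking into the second stage from A: R3 + R4 = 11.28 Ω appears in parallel with R2.
Effective lower resistance at A: R2 ‖ 11.28 = 5.543 Ω.
So V_A = 4.80 × 0.08589 = 0.4123 V.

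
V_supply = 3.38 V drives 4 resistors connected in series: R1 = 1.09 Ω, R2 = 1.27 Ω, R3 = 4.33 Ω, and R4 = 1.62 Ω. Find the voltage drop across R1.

V ≈ 0.443 V

Total series resistance ΣR = 1.09 + 1.27 + 4.33 + 1.62 = 8.310 Ω.
V = V_supply · R/ΣR = 3.38 × 0.1312 = 0.4433 V.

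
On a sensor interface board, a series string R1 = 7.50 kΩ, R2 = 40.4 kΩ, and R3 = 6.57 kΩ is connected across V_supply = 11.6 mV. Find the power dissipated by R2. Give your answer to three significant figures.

P ≈ 1.83 nW

ΣR = 54.47 kΩ → I = 11.6/54.47 = 0.2130 µA.
V(R2) = I·R = 8.604 mV; P = V·I = 8.604 × 0.2130 = 1.832 nW.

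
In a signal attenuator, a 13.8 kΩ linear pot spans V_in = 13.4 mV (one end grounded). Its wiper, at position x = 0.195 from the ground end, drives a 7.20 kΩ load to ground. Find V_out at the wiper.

V_out ≈ 2.01 mV

Lower segment x·R_p = 2.691 kΩ; upper segment (1−x)·R_p = 11.11 kΩ.
R_L loads the lower segment: effective lower R = 1.959 kΩ.
V_out = 13.4 × 1.959/(11.11 + 1.959) = 2.009 mV.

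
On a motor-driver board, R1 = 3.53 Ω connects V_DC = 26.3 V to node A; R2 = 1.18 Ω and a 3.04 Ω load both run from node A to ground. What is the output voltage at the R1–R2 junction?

V_out ≈ 5.10 V

R2 ‖ R_L = (1.18 × 3.04)/(1.18 + 3.04) = 0.8500 Ω.
Now apply the divider: V_out = 26.3 × 0.1941 = 5.104 V.
(Unloaded it would be 6.59 V; the load pulls it down.)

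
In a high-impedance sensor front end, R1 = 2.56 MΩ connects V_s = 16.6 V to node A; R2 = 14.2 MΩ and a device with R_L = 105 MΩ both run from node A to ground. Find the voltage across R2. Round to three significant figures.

R2 ‖ R_L = (14.2 × 105)/(14.2 + 105) = 12.51 MΩ.
Now apply the divider: V_out = 16.6 × 0.8301 = 13.78 V.
(Unloaded it would be 14.1 V; the load pulls it down.)

V_out ≈ 13.8 V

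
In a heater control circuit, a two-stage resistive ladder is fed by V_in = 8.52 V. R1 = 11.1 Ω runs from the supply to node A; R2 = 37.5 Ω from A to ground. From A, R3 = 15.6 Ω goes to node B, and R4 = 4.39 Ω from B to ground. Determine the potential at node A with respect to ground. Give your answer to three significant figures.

V_A ≈ 4.60 V

The second stage (R3 + R4 = 19.99 Ω) loads node A in parallel with R2.
R2 ‖ (R3+R4) = 13.04 Ω.
First divider: V_A = V_in · 13.04/(11.1 + 13.04) = 4.602 V.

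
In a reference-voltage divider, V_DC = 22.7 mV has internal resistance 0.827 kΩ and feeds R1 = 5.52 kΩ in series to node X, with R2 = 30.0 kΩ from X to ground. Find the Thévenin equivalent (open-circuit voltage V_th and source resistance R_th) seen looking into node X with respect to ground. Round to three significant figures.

R1' = 0.827 + 5.52 = 6.347 kΩ (source resistance + R1).
V_th is the unloaded tap voltage: V_DC · R2/(R1'+R2) = 22.7 × 0.8254 = 18.74 mV.
With V_DC suppressed (replaced by a short), R_th = R1' ‖ R2 = (6.347 × 30.0)/(6.347 + 30.0) = 5.239 kΩ.

V_th ≈ 18.7 mV, R_th ≈ 5.24 kΩ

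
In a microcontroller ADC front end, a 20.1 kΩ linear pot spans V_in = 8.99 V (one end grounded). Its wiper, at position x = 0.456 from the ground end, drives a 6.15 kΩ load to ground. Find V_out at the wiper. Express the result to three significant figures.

V_out ≈ 2.26 V

Lower segment x·R_p = 9.166 kΩ; upper segment (1−x)·R_p = 10.93 kΩ.
R_L loads the lower segment: effective lower R = 3.680 kΩ.
V_out = 8.99 × 3.680/(10.93 + 3.680) = 2.264 V.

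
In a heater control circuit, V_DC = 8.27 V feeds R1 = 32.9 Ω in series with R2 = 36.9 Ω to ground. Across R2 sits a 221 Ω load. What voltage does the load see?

The load sits in parallel with R2, giving an effective lower resistance R2' = R2·R_L/(R2+R_L) = 31.62 Ω.
Then V_out = V_DC · R2'/(R1 + R2') = 8.27 × 31.62/64.52 = 4.053 V.
(Unloaded it would be 4.37 V; the load pulls it down.)

V_out ≈ 4.05 V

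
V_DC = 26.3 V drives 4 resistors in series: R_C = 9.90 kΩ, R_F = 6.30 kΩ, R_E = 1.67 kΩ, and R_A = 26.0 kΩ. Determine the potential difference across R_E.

V ≈ 1.00 V

Series total: ΣR = 9.90 + 6.30 + 1.67 + 26.0 = 43.87 kΩ.
V = V_DC · R/ΣR = 26.3 × 0.03807 = 1.001 V.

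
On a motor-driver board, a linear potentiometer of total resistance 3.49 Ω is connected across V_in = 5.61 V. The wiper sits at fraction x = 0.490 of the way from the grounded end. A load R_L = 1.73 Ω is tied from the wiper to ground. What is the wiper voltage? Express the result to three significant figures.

V_out ≈ 1.83 V

Lower segment x·R_p = 1.710 Ω; upper segment (1−x)·R_p = 1.780 Ω.
R_L loads the lower segment: effective lower R = 0.8600 Ω.
Then V_out = V_in · 0.8600/(1.780 + 0.8600) = 1.828 V.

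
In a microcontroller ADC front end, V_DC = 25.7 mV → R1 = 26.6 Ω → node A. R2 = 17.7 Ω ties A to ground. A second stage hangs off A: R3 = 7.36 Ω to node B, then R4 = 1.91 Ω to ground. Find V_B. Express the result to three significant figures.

Looking into the second stage from A: R3 + R4 = 9.270 Ω appears in parallel with R2.
R2 ‖ (R3+R4) = 6.084 Ω.
First divider: V_A = V_DC · 6.084/(26.6 + 6.084) = 4.784 mV.
V_B = V_A × 0.2060 = 0.9857 mV.

V_B ≈ 0.986 mV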